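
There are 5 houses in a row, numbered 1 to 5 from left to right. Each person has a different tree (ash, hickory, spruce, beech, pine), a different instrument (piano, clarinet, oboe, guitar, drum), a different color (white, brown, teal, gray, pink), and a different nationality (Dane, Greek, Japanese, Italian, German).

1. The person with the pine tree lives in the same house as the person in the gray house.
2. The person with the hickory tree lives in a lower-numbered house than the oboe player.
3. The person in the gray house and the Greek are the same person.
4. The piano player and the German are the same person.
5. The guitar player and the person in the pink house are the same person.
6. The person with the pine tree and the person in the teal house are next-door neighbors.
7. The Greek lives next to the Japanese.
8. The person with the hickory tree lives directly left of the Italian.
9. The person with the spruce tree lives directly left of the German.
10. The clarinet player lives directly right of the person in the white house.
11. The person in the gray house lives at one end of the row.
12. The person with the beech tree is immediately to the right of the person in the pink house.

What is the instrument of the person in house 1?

drum

The person with the pine tree is narrowed to house 1 or 5; consider each.
Placing it in house 1 leads to a contradiction, so it's in house 5.
Clue 1: the person in the gray house is in house 5.
From clue 3, the Greek must be in house 5.
Clue 6: the person in the teal house is in house 4.
The Japanese is in house 4 (clue 7).
House 1's nationality must be Dane (nothing else left).
The person with the hickory tree is narrowed to house 1 or 2; consider each.
Placing it in house 2 leads to a contradiction, so it's in house 1.
The Italian is in house 2 (clue 8).
House 2 tree: only spruce fits.
House 3's nationality must be German (nothing else left).
Clue 4: the piano player is in house 3.
From clue 5, the guitar player must be in house 2.
Clue 5 places the person in the pink house in house 2.
Clue 12 places the person with the beech tree in house 3.
That leaves ash as the tree for house 4.
So house 1 gets drum for instrument.
House 5 instrument: only oboe fits.
Clue 10: the person in the white house is in house 3.
House 4 instrument: only clarinet fits.
That leaves brown as the color for house 1.
So: house 1 = hickory/drum/brown/Dane, house 2 = spruce/guitar/pink/Italian, house 3 = beech/piano/white/German, house 4 = ash/clarinet/teal/Japanese, house 5 = pine/oboe/gray/Greek.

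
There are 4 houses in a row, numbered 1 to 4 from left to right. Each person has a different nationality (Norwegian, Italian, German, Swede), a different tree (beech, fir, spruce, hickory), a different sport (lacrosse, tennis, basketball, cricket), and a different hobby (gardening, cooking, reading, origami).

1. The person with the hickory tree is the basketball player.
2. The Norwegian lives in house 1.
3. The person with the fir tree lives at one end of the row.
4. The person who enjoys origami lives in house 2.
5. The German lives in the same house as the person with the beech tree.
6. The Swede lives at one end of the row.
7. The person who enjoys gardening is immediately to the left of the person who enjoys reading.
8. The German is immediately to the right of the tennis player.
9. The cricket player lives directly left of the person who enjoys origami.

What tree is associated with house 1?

fir

By clue 2, the Norwegian is in house 1.
From clue 4, the person who enjoys origami must be in house 2.
The cricket player is in house 1 (clue 9).
That leaves Swede as the nationality for house 4.
From clue 7, the person who enjoys gardening must be in house 3.
The person who enjoys reading is in house 4 (clue 7).
The German is in house 3 (clue 8).
Clue 8: the tennis player is in house 2.
So house 2 gets Italian for nationality.
House 1 hobby: only cooking fits.
The person with the beech tree is in house 3 (clue 5).
House 2 tree: only spruce fits.
House 4's tree must be hickory (nothing else left).
Clue 1 places the basketball player in house 4.
So house 1 gets fir for tree.
The only sport still possible for house 3 is lacrosse.
So: house 1 = Norwegian/fir/cricket/cooking, house 2 = Italian/spruce/tennis/origami, house 3 = German/beech/lacrosse/gardening, house 4 = Swede/hickory/basketball/reading.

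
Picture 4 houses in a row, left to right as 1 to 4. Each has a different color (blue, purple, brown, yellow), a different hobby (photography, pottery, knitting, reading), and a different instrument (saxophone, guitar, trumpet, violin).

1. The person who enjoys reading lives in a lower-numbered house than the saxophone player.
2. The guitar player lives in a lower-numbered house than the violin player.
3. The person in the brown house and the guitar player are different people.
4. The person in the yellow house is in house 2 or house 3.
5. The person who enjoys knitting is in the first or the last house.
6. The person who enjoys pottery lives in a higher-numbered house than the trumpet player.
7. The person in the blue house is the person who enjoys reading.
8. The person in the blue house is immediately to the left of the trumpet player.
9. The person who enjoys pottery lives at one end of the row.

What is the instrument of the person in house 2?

violin

Clue 9: the person who enjoys pottery is in house 4.
So house 1 gets knitting for hobby.
So house 1 gets guitar for instrument.
By clue 7, the person in the blue house is in house 2.
By clue 7, the person who enjoys reading is in house 2.
By clue 8, the trumpet player is in house 3.
The only color still possible for house 1 is purple.
House 3 color: only yellow fits.
The only color still possible for house 4 is brown.
House 3 hobby: only photography fits.
House 2 instrument: only violin fits.
House 4 instrument: only saxophone fits.
So: house 1 = purple/knitting/guitar, house 2 = blue/reading/violin, house 3 = yellow/photography/trumpet, house 4 = brown/pottery/saxophone.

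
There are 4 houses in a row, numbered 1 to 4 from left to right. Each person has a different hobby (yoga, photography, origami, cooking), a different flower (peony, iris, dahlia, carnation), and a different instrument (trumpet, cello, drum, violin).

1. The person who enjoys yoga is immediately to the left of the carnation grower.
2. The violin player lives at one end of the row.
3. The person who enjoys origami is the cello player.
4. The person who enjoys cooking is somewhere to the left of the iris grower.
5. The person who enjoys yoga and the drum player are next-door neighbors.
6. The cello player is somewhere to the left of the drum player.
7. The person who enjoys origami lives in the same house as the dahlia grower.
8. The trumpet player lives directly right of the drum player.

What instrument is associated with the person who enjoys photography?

So house 4 gets photography for hobby.
The person who enjoys origami is narrowed to house 1 or 2; consider each.
Placing it in house 2 leads to a contradiction, so it's in house 1.
From clue 3, the cello player must be in house 1.
The dahlia grower is in house 1 (clue 7).
The only instrument still possible for house 2 is drum.
House 3 instrument: only trumpet fits.
House 4 instrument: only violin fits.
From clue 5, the person who enjoys yoga must be in house 3.
House 2 hobby: only cooking fits.
House 2's flower must be peony (nothing else left).
Clue 1 places the carnation grower in house 4.
The only flower still possible for house 3 is iris.
So: house 1 = origami/dahlia/cello, house 2 = cooking/peony/drum, house 3 = yoga/iris/trumpet, house 4 = photography/carnation/violin.

violin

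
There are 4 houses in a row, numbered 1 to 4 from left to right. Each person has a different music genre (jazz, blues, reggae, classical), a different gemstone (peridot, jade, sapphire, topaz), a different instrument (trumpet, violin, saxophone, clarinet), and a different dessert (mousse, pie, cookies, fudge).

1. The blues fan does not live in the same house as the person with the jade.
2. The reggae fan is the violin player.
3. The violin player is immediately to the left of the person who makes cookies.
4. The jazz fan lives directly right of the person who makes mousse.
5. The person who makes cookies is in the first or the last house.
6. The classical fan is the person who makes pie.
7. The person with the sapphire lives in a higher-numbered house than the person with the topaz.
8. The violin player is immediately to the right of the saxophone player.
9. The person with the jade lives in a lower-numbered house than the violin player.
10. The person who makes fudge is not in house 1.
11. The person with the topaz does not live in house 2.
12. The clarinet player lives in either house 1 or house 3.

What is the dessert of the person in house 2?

fudge

The person who makes cookies is in house 4 (clue 5).
The only instrument still possible for house 4 is trumpet.
From clue 3, the violin player must be in house 3.
The saxophone player is in house 2 (clue 8).
The only instrument still possible for house 1 is clarinet.
Clue 2 places the reggae fan in house 3.
The classical fan is narrowed to house 1 or 2; consider each.
Placing it in house 2 leads to a contradiction, so it's in house 1.
The person who makes pie is in house 1 (clue 6).
House 2 dessert: only fudge fits.
The only dessert still possible for house 3 is mousse.
Clue 4 places the jazz fan in house 4.
House 2 music genre: only blues fits.
From clue 1, the person with the jade must be in house 1.
House 3's gemstone must be topaz (nothing else left).
From clue 7, the person with the sapphire must be in house 4.
House 2's gemstone must be peridot (nothing else left).
So: house 1 = classical/jade/clarinet/pie, house 2 = blues/peridot/saxophone/fudge, house 3 = reggae/topaz/violin/mousse, house 4 = jazz/sapphire/trumpet/cookies.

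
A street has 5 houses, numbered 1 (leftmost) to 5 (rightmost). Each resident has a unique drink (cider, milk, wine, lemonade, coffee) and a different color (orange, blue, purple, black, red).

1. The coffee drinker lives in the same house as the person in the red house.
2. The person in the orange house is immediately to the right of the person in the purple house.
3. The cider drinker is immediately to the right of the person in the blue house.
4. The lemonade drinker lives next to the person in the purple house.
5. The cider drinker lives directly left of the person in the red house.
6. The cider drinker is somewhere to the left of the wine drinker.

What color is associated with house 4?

The cider drinker is narrowed to house 2 or 3 or 4; consider each.
Placing it in house 3 and house 4 leads to a contradiction, so it's in house 2.
From clue 3, the person in the blue house must be in house 1.
Clue 5: the person in the red house is in house 3.
From clue 1, the coffee drinker must be in house 3.
Clue 2: the person in the orange house is in house 5.
By clue 2, the person in the purple house is in house 4.
That leaves milk as the drink for house 1.
House 4 drink: only wine fits.
House 5's drink must be lemonade (nothing else left).
House 2 color: only black fits.
So: house 1 = milk/blue, house 2 = cider/black, house 3 = coffee/red, house 4 = wine/purple, house 5 = lemonade/orange.

purple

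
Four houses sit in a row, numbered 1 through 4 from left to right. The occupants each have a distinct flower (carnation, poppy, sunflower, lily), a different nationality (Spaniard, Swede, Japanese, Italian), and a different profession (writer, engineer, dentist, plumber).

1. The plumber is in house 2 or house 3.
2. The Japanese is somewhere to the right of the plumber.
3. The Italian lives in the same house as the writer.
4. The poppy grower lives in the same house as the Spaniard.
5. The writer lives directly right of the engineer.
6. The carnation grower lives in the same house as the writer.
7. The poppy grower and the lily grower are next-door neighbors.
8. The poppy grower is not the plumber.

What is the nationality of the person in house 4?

The Japanese is narrowed to house 3 or 4; consider each.
Placing it in house 4 leads to a contradiction, so it's in house 3.
By clue 2, the plumber is in house 2.
Clue 3 places the Italian in house 4.
Clue 3: the writer is in house 4.
From clue 5, the engineer must be in house 3.
Clue 6: the carnation grower is in house 4.
So house 1 gets poppy for flower.
The only nationality still possible for house 2 is Swede.
So house 1 gets dentist for profession.
The lily grower is in house 2 (clue 7).
House 3's flower must be sunflower (nothing else left).
So house 1 gets Spaniard for nationality.
So: house 1 = poppy/Spaniard/dentist, house 2 = lily/Swede/plumber, house 3 = sunflower/Japanese/engineer, house 4 = carnation/Italian/writer.

Italian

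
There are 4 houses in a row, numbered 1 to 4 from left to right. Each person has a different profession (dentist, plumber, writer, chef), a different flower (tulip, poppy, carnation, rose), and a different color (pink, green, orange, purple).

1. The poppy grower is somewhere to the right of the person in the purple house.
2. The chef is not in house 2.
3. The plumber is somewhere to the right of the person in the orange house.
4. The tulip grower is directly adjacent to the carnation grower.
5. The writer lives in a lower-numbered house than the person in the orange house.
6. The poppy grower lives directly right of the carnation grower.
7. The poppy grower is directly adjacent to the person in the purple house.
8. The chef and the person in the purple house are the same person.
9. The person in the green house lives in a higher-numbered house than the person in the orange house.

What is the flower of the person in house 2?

tulip

The chef is narrowed to house 1 or 3; consider each.
Placing it in house 1 leads to a contradiction, so it's in house 3.
By clue 8, the person in the purple house is in house 3.
The only color still possible for house 1 is pink.
That leaves orange as the color for house 2.
That leaves green as the color for house 4.
From clue 1, the poppy grower must be in house 4.
Clue 5 places the writer in house 1.
Clue 6 places the carnation grower in house 3.
That leaves dentist as the profession for house 2.
That leaves plumber as the profession for house 4.
House 1 flower: only rose fits.
So house 2 gets tulip for flower.
So: house 1 = writer/rose/pink, house 2 = dentist/tulip/orange, house 3 = chef/carnation/purple, house 4 = plumber/poppy/green.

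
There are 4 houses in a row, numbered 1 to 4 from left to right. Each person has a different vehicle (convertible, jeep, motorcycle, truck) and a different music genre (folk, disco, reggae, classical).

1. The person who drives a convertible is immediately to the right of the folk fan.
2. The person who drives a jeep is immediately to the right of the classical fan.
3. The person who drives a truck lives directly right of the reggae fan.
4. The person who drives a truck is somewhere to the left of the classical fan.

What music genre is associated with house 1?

reggae

By clue 4, the person who drives a truck is in house 2.
By clue 4, the classical fan is in house 3.
That leaves motorcycle as the vehicle for house 1.
That leaves disco as the music genre for house 4.
Clue 1: the person who drives a convertible is in house 3.
The folk fan is in house 2 (clue 1).
Clue 2: the person who drives a jeep is in house 4.
By clue 3, the reggae fan is in house 1.
So: house 1 = motorcycle/reggae, house 2 = truck/folk, house 3 = convertible/classical, house 4 = jeep/disco.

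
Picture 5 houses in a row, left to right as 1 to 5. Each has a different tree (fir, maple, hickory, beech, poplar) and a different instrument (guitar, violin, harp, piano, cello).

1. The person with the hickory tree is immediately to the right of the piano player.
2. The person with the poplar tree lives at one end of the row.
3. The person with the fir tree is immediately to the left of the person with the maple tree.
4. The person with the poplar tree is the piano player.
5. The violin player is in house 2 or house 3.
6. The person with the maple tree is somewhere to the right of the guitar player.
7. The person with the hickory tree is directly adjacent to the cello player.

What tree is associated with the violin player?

hickory

From clue 4, the person with the poplar tree must be in house 1.
By clue 4, the piano player is in house 1.
The person with the hickory tree is in house 2 (clue 1).
The cello player is in house 3 (clue 7).
House 5 instrument: only harp fits.
House 2's instrument must be violin (nothing else left).
That leaves guitar as the instrument for house 4.
By clue 6, the person with the maple tree is in house 5.
From clue 3, the person with the fir tree must be in house 4.
House 3 tree: only beech fits.
So: house 1 = poplar/piano, house 2 = hickory/violin, house 3 = beech/cello, house 4 = fir/guitar, house 5 = maple/harp.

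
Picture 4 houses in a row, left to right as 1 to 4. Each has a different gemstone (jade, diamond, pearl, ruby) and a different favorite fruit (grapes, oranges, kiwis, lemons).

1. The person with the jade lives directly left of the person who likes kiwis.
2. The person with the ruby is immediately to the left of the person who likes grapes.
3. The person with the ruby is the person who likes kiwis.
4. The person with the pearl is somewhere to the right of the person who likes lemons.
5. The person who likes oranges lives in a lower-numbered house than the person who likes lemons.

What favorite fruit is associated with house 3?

That leaves oranges as the favorite fruit for house 1.
House 4 favorite fruit: only grapes fits.
By clue 2, the person with the ruby is in house 3.
Clue 3 places the person who likes kiwis in house 3.
That leaves lemons as the favorite fruit for house 2.
By clue 1, the person with the jade is in house 2.
So house 1 gets diamond for gemstone.
The only gemstone still possible for house 4 is pearl.
So: house 1 = diamond/oranges, house 2 = jade/lemons, house 3 = ruby/kiwis, house 4 = pearl/grapes.

kiwis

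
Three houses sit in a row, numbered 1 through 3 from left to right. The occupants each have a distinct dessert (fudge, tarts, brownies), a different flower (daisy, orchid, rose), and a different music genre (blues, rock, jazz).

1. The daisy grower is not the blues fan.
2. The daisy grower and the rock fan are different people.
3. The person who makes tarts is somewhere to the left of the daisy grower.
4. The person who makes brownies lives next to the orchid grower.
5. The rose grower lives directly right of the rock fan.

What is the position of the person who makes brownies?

That leaves orchid as the flower for house 1.
From clue 4, the person who makes brownies must be in house 2.
House 3's dessert must be fudge (nothing else left).
The only dessert still possible for house 1 is tarts.
The daisy grower is narrowed to house 2 or 3; consider each.
Placing it in house 2 leads to a contradiction, so it's in house 3.
That leaves rose as the flower for house 2.
House 3 music genre: only jazz fits.
Clue 5: the rock fan is in house 1.
House 2 music genre: only blues fits.
So: house 1 = tarts/orchid/rock, house 2 = brownies/rose/blues, house 3 = fudge/daisy/jazz.

2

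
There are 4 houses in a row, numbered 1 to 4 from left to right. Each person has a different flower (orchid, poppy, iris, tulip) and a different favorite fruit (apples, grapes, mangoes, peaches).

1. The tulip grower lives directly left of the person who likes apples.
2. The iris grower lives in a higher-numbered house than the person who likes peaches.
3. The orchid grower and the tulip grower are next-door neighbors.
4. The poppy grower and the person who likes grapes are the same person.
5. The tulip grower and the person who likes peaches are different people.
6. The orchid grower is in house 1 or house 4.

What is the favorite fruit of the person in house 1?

peaches

The orchid grower is narrowed to house 1 or 4; consider each.
Placing it in house 4 leads to a contradiction, so it's in house 1.
From clue 3, the tulip grower must be in house 2.
By clue 1, the person who likes apples is in house 3.
House 1's favorite fruit must be peaches (nothing else left).
The only favorite fruit still possible for house 2 is mangoes.
The only favorite fruit still possible for house 4 is grapes.
Clue 4: the poppy grower is in house 4.
So house 3 gets iris for flower.
So: house 1 = orchid/peaches, house 2 = tulip/mangoes, house 3 = iris/apples, house 4 = poppy/grapes.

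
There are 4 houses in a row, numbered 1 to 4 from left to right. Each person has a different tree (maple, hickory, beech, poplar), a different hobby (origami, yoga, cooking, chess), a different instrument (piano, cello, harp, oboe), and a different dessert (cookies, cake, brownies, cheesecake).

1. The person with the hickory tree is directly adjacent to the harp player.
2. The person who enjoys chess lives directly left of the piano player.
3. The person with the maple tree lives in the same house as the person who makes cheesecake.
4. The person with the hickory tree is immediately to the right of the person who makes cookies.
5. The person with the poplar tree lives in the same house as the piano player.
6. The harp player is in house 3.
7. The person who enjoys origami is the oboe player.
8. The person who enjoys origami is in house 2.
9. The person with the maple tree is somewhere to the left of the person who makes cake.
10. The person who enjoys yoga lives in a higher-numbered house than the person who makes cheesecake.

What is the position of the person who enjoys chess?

By clue 6, the harp player is in house 3.
Clue 8 places the person who enjoys origami in house 2.
The oboe player is in house 2 (clue 7).
That leaves cello as the instrument for house 1.
The only instrument still possible for house 4 is piano.
The person who enjoys chess is in house 3 (clue 2).
By clue 5, the person with the poplar tree is in house 4.
So house 1 gets cooking for hobby.
That leaves yoga as the hobby for house 4.
Clue 4: the person who makes cookies is in house 1.
House 2 tree: only hickory fits.
From clue 3, the person with the maple tree must be in house 3.
Clue 3: the person who makes cheesecake is in house 3.
By clue 9, the person who makes cake is in house 4.
So house 1 gets beech for tree.
That leaves brownies as the dessert for house 2.
So: house 1 = beech/cooking/cello/cookies, house 2 = hickory/origami/oboe/brownies, house 3 = maple/chess/harp/cheesecake, house 4 = poplar/yoga/piano/cake.

3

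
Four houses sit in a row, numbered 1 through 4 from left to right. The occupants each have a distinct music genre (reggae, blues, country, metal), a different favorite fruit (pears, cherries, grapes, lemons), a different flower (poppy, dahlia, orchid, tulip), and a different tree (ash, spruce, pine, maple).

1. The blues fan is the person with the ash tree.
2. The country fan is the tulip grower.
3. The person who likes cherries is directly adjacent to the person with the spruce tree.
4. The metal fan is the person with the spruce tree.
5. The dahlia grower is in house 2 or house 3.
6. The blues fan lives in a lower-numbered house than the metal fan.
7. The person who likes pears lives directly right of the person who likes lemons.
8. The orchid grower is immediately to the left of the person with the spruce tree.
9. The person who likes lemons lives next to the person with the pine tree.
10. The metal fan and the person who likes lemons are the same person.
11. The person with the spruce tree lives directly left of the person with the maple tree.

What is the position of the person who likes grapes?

The blues fan is narrowed to house 1 or 2; consider each.
Placing it in house 2 leads to a contradiction, so it's in house 1.
Clue 1 places the person with the ash tree in house 1.
The metal fan is narrowed to house 2 or 3; consider each.
Placing it in house 2 leads to a contradiction, so it's in house 3.
By clue 4, the person with the spruce tree is in house 3.
Clue 8: the orchid grower is in house 2.
Clue 10: the person who likes lemons is in house 3.
By clue 11, the person with the maple tree is in house 4.
House 1 flower: only poppy fits.
So house 4 gets tulip for flower.
So house 2 gets pine for tree.
From clue 2, the country fan must be in house 4.
House 2's music genre must be reggae (nothing else left).
House 1's favorite fruit must be grapes (nothing else left).
The only favorite fruit still possible for house 2 is cherries.
House 4's favorite fruit must be pears (nothing else left).
The only flower still possible for house 3 is dahlia.
So: house 1 = blues/grapes/poppy/ash, house 2 = reggae/cherries/orchid/pine, house 3 = metal/lemons/dahlia/spruce, house 4 = country/pears/tulip/maple.

1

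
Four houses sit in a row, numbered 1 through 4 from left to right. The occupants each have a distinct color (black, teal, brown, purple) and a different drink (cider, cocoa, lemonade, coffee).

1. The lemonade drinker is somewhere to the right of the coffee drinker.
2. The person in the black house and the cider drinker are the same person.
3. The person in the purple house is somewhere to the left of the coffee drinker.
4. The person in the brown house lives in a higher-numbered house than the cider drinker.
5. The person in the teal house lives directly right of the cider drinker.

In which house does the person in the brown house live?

The person in the purple house is narrowed to house 1 or 2; consider each.
Placing it in house 2 leads to a contradiction, so it's in house 1.
House 2 color: only black fits.
House 1 drink: only cocoa fits.
That leaves lemonade as the drink for house 4.
Clue 2 places the cider drinker in house 2.
Clue 5 places the person in the teal house in house 3.
House 4 color: only brown fits.
House 3's drink must be coffee (nothing else left).
So: house 1 = purple/cocoa, house 2 = black/cider, house 3 = teal/coffee, house 4 = brown/lemonade.

4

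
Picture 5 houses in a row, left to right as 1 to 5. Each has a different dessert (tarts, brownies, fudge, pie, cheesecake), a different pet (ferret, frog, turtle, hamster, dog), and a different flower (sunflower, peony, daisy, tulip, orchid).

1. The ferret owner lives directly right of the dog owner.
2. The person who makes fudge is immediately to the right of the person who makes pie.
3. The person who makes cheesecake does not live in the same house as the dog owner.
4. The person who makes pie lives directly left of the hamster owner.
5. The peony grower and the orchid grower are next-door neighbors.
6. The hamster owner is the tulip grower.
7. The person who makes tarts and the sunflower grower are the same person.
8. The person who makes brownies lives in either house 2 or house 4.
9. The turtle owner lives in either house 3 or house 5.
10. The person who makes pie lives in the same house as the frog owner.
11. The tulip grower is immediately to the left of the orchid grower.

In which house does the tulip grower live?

2

The person who makes brownies is narrowed to house 2 or 4; consider each.
Placing it in house 2 leads to a contradiction, so it's in house 4.
The person who makes fudge is narrowed to house 2 or 3; consider each.
Placing it in house 3 leads to a contradiction, so it's in house 2.
Clue 2: the person who makes pie is in house 1.
From clue 4, the hamster owner must be in house 2.
From clue 6, the tulip grower must be in house 2.
By clue 10, the frog owner is in house 1.
Clue 11 places the orchid grower in house 3.
The peony grower is in house 4 (clue 5).
Clue 7 places the person who makes tarts in house 5.
From clue 7, the sunflower grower must be in house 5.
The only dessert still possible for house 3 is cheesecake.
That leaves daisy as the flower for house 1.
The dog owner is in house 4 (clue 3).
The only pet still possible for house 3 is turtle.
That leaves ferret as the pet for house 5.
So: house 1 = pie/frog/daisy, house 2 = fudge/hamster/tulip, house 3 = cheesecake/turtle/orchid, house 4 = brownies/dog/peony, house 5 = tarts/ferret/sunflower.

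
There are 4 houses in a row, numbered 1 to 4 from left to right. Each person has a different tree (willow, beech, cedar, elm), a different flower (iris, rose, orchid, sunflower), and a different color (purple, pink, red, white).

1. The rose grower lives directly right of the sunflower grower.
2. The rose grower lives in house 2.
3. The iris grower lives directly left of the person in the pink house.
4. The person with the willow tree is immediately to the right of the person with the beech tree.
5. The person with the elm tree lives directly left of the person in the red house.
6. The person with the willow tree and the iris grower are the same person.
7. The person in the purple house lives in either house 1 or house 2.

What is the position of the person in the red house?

From clue 2, the rose grower must be in house 2.
So house 4 gets cedar for tree.
So house 4 gets orchid for flower.
Clue 1: the sunflower grower is in house 1.
Clue 3: the person in the pink house is in house 4.
From clue 6, the person with the willow tree must be in house 3.
The only flower still possible for house 3 is iris.
The person with the beech tree is in house 2 (clue 4).
So house 1 gets elm for tree.
Clue 5: the person in the red house is in house 2.
The only color still possible for house 3 is white.
So house 1 gets purple for color.
So: house 1 = elm/sunflower/purple, house 2 = beech/rose/red, house 3 = willow/iris/white, house 4 = cedar/orchid/pink.

2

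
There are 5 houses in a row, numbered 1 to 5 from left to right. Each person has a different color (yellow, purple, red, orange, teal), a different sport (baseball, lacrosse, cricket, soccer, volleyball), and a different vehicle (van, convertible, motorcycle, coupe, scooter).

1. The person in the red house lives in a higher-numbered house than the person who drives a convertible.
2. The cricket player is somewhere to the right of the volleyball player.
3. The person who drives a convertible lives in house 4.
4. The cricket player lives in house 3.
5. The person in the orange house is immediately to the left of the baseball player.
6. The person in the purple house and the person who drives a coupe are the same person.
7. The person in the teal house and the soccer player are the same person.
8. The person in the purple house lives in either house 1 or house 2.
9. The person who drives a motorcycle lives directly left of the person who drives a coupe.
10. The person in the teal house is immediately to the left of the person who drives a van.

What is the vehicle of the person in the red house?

van

Clue 3 places the person who drives a convertible in house 4.
By clue 4, the cricket player is in house 3.
The person in the red house is in house 5 (clue 1).
Clue 6: the person in the purple house is in house 2.
From clue 6, the person who drives a coupe must be in house 2.
Clue 9: the person who drives a motorcycle is in house 1.
Clue 10: the person in the teal house is in house 4.
The person who drives a van is in house 5 (clue 10).
The only vehicle still possible for house 3 is scooter.
Clue 7 places the soccer player in house 4.
That leaves lacrosse as the sport for house 5.
The person in the orange house is in house 1 (clue 5).
House 3's color must be yellow (nothing else left).
So house 1 gets volleyball for sport.
House 2's sport must be baseball (nothing else left).
So: house 1 = orange/volleyball/motorcycle, house 2 = purple/baseball/coupe, house 3 = yellow/cricket/scooter, house 4 = teal/soccer/convertible, house 5 = red/lacrosse/van.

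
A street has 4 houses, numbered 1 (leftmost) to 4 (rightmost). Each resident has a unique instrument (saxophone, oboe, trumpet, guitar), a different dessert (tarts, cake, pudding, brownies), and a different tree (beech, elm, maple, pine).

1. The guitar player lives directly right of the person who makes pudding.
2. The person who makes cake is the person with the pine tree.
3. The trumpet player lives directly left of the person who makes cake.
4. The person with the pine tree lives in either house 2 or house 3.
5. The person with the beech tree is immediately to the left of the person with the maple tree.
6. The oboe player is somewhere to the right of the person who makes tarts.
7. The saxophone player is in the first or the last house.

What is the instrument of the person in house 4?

House 4 dessert: only brownies fits.
The saxophone player is narrowed to house 1 or 4; consider each.
Placing it in house 4 leads to a contradiction, so it's in house 1.
House 2's instrument must be trumpet (nothing else left).
From clue 3, the person who makes cake must be in house 3.
House 1 dessert: only tarts fits.
That leaves pudding as the dessert for house 2.
Clue 1 places the guitar player in house 3.
From clue 2, the person with the pine tree must be in house 3.
The only instrument still possible for house 4 is oboe.
From clue 5, the person with the beech tree must be in house 1.
From clue 5, the person with the maple tree must be in house 2.
House 4's tree must be elm (nothing else left).
So: house 1 = saxophone/tarts/beech, house 2 = trumpet/pudding/maple, house 3 = guitar/cake/pine, house 4 = oboe/brownies/elm.

oboe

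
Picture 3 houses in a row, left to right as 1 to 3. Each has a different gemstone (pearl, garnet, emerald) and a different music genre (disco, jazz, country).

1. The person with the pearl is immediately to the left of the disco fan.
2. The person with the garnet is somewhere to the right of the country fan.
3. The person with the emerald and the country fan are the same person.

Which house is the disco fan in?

The only gemstone still possible for house 3 is garnet.
The person with the emerald is narrowed to house 1 or 2; consider each.
Placing it in house 2 leads to a contradiction, so it's in house 1.
By clue 3, the country fan is in house 1.
The only gemstone still possible for house 2 is pearl.
Clue 1: the disco fan is in house 3.
House 2's music genre must be jazz (nothing else left).
So: house 1 = emerald/country, house 2 = pearl/jazz, house 3 = garnet/disco.

3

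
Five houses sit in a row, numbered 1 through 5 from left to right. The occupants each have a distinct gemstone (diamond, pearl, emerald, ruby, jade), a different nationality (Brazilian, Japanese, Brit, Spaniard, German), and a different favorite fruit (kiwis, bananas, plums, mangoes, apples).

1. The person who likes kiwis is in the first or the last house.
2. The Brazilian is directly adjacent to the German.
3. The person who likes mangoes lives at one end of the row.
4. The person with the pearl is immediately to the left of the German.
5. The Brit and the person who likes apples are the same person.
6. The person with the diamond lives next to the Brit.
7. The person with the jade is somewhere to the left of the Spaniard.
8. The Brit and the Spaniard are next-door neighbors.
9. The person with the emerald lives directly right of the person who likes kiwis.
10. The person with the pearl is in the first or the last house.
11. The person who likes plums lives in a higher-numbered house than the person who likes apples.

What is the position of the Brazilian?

1

From clue 9, the person with the emerald must be in house 2.
The person who likes kiwis is in house 1 (clue 9).
Clue 10 places the person with the pearl in house 1.
The only favorite fruit still possible for house 5 is mangoes.
The German is in house 2 (clue 4).
By clue 5, the Brit is in house 3.
By clue 5, the person who likes apples is in house 3.
By clue 6, the person with the diamond is in house 4.
Clue 8: the Spaniard is in house 4.
Clue 11 places the person who likes plums in house 4.
House 3's gemstone must be jade (nothing else left).
House 5 gemstone: only ruby fits.
House 5's nationality must be Japanese (nothing else left).
So house 2 gets bananas for favorite fruit.
That leaves Brazilian as the nationality for house 1.
So: house 1 = pearl/Brazilian/kiwis, house 2 = emerald/German/bananas, house 3 = jade/Brit/apples, house 4 = diamond/Spaniard/plums, house 5 = ruby/Japanese/mangoes.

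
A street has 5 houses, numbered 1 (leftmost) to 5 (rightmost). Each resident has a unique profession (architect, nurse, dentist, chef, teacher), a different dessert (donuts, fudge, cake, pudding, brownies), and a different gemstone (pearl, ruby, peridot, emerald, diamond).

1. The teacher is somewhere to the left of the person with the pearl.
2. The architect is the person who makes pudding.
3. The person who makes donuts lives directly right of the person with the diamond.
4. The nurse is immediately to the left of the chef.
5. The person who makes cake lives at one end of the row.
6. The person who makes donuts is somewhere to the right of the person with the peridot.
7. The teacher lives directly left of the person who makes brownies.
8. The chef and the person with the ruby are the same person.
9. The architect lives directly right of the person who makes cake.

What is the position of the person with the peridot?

1

By clue 9, the architect is in house 2.
Clue 9 places the person who makes cake in house 1.
Clue 2: the person who makes pudding is in house 2.
That leaves dentist as the profession for house 1.
House 5 profession: only chef fits.
Clue 4: the nurse is in house 4.
Clue 8 places the person with the ruby in house 5.
House 3's profession must be teacher (nothing else left).
Clue 7: the person who makes brownies is in house 4.
So house 4 gets pearl for gemstone.
Clue 3 places the person who makes donuts in house 3.
Clue 3: the person with the diamond is in house 2.
The only dessert still possible for house 5 is fudge.
House 3 gemstone: only emerald fits.
So house 1 gets peridot for gemstone.
So: house 1 = dentist/cake/peridot, house 2 = architect/pudding/diamond, house 3 = teacher/donuts/emerald, house 4 = nurse/brownies/pearl, house 5 = chef/fudge/ruby.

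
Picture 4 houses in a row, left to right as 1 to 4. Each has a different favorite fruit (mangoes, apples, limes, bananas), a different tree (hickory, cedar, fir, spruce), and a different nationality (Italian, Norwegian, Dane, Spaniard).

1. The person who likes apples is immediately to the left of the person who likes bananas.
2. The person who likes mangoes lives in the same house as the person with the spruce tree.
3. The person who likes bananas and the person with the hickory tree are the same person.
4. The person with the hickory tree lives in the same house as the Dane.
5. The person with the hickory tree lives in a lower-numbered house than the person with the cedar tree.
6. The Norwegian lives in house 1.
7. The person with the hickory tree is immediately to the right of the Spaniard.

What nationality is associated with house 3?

Clue 6 places the Norwegian in house 1.
The only nationality still possible for house 2 is Spaniard.
The person with the hickory tree is in house 3 (clue 4).
Clue 4 places the Dane in house 3.
By clue 5, the person with the cedar tree is in house 4.
That leaves Italian as the nationality for house 4.
Clue 3 places the person who likes bananas in house 3.
House 4's favorite fruit must be limes (nothing else left).
Clue 1: the person who likes apples is in house 2.
That leaves mangoes as the favorite fruit for house 1.
The person with the spruce tree is in house 1 (clue 2).
House 2's tree must be fir (nothing else left).
So: house 1 = mangoes/spruce/Norwegian, house 2 = apples/fir/Spaniard, house 3 = bananas/hickory/Dane, house 4 = limes/cedar/Italian.

Dane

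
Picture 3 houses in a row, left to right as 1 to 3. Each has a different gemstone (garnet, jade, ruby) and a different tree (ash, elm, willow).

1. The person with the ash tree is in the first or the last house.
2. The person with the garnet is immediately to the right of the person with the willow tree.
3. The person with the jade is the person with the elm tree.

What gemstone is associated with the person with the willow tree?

ruby

The person with the garnet is narrowed to house 2 or 3; consider each.
Placing it in house 2 leads to a contradiction, so it's in house 3.
By clue 2, the person with the willow tree is in house 2.
Clue 3: the person with the jade is in house 1.
The person with the elm tree is in house 1 (clue 3).
House 2 gemstone: only ruby fits.
House 3's tree must be ash (nothing else left).
So: house 1 = jade/elm, house 2 = ruby/willow, house 3 = garnet/ash.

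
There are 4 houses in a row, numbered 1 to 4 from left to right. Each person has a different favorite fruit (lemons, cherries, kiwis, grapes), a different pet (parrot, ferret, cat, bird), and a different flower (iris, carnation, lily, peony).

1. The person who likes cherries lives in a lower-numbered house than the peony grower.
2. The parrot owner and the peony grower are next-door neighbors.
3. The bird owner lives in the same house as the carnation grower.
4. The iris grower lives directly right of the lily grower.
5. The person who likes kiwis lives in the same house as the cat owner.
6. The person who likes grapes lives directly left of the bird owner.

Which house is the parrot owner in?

2

House 1's flower must be lily (nothing else left).
From clue 4, the iris grower must be in house 2.
The person who likes grapes is narrowed to house 2 or 3; consider each.
Placing it in house 2 leads to a contradiction, so it's in house 3.
The bird owner is in house 4 (clue 6).
Clue 3: the carnation grower is in house 4.
House 4's favorite fruit must be lemons (nothing else left).
That leaves peony as the flower for house 3.
From clue 2, the parrot owner must be in house 2.
So house 1 gets cat for pet.
The only pet still possible for house 3 is ferret.
Clue 5 places the person who likes kiwis in house 1.
The only favorite fruit still possible for house 2 is cherries.
So: house 1 = kiwis/cat/lily, house 2 = cherries/parrot/iris, house 3 = grapes/ferret/peony, house 4 = lemons/bird/carnation.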